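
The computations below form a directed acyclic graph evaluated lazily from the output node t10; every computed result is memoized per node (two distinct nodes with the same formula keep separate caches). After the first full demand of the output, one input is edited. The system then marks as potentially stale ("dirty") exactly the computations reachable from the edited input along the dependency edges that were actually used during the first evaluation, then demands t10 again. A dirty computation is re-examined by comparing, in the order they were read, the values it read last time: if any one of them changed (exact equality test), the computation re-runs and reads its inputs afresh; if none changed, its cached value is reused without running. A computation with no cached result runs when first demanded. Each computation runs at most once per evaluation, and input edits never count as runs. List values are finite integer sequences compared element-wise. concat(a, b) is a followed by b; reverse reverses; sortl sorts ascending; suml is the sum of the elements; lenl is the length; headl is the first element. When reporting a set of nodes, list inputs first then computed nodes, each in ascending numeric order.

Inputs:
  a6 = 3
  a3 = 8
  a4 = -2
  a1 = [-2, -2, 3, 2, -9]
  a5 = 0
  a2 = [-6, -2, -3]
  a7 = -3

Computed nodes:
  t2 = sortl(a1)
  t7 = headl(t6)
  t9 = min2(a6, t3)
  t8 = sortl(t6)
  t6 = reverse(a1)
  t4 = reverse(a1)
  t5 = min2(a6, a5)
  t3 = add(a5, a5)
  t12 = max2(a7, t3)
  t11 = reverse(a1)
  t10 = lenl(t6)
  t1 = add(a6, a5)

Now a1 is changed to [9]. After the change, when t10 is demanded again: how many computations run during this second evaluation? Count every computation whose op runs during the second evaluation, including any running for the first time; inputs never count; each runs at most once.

2 computations run: t6, t10.

First demand of the output computes:
  t6 = reverse([-2, -2, 3, 2, -9]) = [-9, 2, 3, -2, -2]
  t10 = lenl([-9, 2, 3, -2, -2]) = 5

After the edit, cleaning proceeds:
  t6: a read changed (a1 [-2, -2, 3, 2, -9]->[9]) — executes, giving [9].
  t10: a read changed (t6 [-9, 2, 3, -2, -2]->[9]) — executes, giving 1.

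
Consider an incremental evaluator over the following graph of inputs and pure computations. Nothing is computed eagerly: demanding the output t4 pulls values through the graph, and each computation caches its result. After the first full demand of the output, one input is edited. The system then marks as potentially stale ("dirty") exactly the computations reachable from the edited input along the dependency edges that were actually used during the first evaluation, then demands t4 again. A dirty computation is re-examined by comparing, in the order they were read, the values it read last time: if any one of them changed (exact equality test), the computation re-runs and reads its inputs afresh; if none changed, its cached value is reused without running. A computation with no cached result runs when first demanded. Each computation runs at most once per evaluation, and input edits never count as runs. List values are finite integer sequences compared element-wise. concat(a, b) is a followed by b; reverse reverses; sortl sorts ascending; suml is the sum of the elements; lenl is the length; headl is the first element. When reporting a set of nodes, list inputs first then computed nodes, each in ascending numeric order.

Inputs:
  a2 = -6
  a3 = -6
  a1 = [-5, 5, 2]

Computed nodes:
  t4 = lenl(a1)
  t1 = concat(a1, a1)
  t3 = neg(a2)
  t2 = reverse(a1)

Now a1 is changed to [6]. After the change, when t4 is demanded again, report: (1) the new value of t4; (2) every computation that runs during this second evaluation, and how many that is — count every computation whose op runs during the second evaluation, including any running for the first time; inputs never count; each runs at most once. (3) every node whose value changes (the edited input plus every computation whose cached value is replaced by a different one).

Initial pass — values computed on the first demand:
  t4 = lenl([-5, 5, 2]) = 3

Second demand — change propagation:
  t4: re-runs because a1 [-5, 5, 2]->[6]; new result 1.

t4 now evaluates to 1.
Run set: t4 (1 run).
Changed values: a1, t4.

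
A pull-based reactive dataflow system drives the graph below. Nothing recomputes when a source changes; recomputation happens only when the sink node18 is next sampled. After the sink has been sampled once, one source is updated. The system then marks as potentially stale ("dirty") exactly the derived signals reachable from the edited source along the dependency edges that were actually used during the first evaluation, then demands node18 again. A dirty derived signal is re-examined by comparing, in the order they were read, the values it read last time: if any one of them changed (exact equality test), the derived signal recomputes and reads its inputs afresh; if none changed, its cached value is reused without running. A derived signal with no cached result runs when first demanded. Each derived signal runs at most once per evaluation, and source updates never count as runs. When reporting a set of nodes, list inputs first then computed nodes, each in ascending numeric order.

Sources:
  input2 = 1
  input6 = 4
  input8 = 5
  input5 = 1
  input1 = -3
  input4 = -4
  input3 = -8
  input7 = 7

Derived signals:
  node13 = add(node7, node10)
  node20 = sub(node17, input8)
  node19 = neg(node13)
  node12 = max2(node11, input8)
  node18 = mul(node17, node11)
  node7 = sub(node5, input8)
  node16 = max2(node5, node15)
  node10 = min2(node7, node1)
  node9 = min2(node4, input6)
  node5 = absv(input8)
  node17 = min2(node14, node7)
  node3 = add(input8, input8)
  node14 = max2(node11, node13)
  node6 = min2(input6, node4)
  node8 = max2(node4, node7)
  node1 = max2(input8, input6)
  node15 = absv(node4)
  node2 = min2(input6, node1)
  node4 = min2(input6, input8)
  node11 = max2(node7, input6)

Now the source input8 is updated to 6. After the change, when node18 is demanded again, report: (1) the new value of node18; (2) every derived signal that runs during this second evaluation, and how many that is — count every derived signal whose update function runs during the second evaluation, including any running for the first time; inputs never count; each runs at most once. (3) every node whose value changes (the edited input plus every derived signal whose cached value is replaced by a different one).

New value of node18: 0.
Derived signals that run: node1, node5, node7, node10 — 4 in total.
Values that change: input8, node1, node5.
Key observation: the cutoff stops propagation at node11 — its inputs' values are unchanged, so it reuses its cache.

First evaluation (everything demanded from the output):
  node1 = max2(5, 4) = 5
  node5 = absv(5) = 5
  node7 = sub(5, 5) = 0
  node10 = min2(0, 5) = 0
  node11 = max2(0, 4) = 4
  node13 = add(0, 0) = 0
  node14 = max2(4, 0) = 4
  node17 = min2(4, 0) = 0
  node18 = mul(0, 4) = 0

Propagation after the edit:
  node1: runs — input8 5->6; result 6.
  node5: runs — input8 5->6; result 6.
  node7: runs — node5 5->6; input8 5->6; result 0 (same value as before).
  node10: runs — node1 5->6; result 0 (same value as before).
  node11: checked — values it read are unchanged (node7 unchanged, input6 unchanged); reused cached 4 without running.
  node13: checked — values it read are unchanged (node7 unchanged, node10 unchanged); reused cached 0 without running.
  node14: checked — values it read are unchanged (node11 unchanged, node13 unchanged); reused cached 4 without running.
  node17: checked — values it read are unchanged (node14 unchanged, node7 unchanged); reused cached 0 without running.
  node18: checked — values it read are unchanged (node17 unchanged, node11 unchanged); reused cached 0 without running.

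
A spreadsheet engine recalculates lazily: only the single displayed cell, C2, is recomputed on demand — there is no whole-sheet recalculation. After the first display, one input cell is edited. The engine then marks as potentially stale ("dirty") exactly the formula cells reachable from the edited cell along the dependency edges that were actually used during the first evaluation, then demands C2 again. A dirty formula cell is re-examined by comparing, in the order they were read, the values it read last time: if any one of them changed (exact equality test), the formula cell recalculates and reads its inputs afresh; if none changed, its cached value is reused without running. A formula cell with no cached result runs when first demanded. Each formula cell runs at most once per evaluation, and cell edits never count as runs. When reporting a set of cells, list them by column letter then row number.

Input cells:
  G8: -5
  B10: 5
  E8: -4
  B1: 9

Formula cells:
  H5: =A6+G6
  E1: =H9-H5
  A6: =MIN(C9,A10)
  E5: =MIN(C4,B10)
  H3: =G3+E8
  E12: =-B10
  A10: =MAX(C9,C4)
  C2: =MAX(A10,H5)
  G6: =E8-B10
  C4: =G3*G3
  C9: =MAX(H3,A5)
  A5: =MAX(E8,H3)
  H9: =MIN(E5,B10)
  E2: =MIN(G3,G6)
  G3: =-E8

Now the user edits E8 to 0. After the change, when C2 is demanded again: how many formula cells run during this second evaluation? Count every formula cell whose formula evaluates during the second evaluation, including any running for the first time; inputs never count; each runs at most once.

Formula cells that run: A5, A6, A10, C2, C4, G3, G6, H3, H5 — 9 in total.
Key observation: the cutoff stops propagation at C9 — its inputs' values are unchanged, so it reuses its cache.

First evaluation (everything demanded from the output):
  G3 = -(-4) = 4
  C4 = 4 * 4 = 16
  G6 = -4 - 5 = -9
  H3 = 4 + -4 = 0
  A5 = MAX(-4, 0) = 0
  C9 = MAX(0, 0) = 0
  A10 = MAX(0, 16) = 16
  A6 = MIN(0, 16) = 0
  H5 = 0 + -9 = -9
  C2 = MAX(16, -9) = 16

Propagation after the edit:
  G3: runs — E8 -4->0; result 0.
  C4: runs — G3 4->0; G3 4->0; result 0.
  G6: runs — E8 -4->0; result -5.
  H3: runs — G3 4->0; E8 -4->0; result 0 (same value as before).
  A5: runs — E8 -4->0; result 0 (same value as before).
  C9: checked — values it read are unchanged (H3 unchanged, A5 unchanged); reused cached 0 without running.
  A10: runs — C4 16->0; result 0.
  A6: runs — A10 16->0; result 0 (same value as before).
  H5: runs — G6 -9->-5; result -5.
  C2: runs — A10 16->0; H5 -9->-5; result 0.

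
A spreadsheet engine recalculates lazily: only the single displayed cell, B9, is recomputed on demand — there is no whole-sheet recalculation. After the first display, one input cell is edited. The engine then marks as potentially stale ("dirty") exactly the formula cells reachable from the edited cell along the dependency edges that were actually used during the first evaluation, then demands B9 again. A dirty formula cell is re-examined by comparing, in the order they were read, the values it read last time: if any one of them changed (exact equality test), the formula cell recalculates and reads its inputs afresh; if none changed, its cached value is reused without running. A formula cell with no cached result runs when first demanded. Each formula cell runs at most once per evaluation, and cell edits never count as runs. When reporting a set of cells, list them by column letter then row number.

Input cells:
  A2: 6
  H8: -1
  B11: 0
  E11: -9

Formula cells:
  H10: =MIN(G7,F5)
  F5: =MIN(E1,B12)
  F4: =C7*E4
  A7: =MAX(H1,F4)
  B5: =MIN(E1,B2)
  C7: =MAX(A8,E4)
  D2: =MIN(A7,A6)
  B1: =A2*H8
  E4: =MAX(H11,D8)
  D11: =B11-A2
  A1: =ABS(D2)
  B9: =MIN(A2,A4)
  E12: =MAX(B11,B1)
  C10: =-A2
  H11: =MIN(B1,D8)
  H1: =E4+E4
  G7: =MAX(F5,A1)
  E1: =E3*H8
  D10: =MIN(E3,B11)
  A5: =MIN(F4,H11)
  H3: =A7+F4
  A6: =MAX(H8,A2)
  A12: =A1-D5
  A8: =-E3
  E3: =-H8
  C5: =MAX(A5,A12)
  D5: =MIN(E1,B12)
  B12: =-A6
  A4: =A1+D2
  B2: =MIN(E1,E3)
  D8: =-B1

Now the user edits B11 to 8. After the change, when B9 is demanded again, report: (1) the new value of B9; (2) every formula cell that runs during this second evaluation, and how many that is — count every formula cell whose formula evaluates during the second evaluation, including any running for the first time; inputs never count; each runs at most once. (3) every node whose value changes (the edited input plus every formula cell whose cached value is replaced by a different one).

New value of B9: 6.
Formula cells that run: none — 0 in total.
Values that change: B11.
Key observation: B11 is never demanded by the output, so the edit triggers no recomputation at all.

First evaluation (everything demanded from the output):
  A6 = MAX(-1, 6) = 6
  B1 = 6 * -1 = -6
  D8 = -(-6) = 6
  E3 = -(-1) = 1
  A8 = -(1) = -1
  H11 = MIN(-6, 6) = -6
  E4 = MAX(-6, 6) = 6
  C7 = MAX(-1, 6) = 6
  F4 = 6 * 6 = 36
  H1 = 6 + 6 = 12
  A7 = MAX(12, 36) = 36
  D2 = MIN(36, 6) = 6
  A1 = ABS(6) = 6
  A4 = 6 + 6 = 12
  B9 = MIN(6, 12) = 6

Propagation after the edit:
  B11 feeds no computation that the output demands — nothing is marked dirty and nothing runs.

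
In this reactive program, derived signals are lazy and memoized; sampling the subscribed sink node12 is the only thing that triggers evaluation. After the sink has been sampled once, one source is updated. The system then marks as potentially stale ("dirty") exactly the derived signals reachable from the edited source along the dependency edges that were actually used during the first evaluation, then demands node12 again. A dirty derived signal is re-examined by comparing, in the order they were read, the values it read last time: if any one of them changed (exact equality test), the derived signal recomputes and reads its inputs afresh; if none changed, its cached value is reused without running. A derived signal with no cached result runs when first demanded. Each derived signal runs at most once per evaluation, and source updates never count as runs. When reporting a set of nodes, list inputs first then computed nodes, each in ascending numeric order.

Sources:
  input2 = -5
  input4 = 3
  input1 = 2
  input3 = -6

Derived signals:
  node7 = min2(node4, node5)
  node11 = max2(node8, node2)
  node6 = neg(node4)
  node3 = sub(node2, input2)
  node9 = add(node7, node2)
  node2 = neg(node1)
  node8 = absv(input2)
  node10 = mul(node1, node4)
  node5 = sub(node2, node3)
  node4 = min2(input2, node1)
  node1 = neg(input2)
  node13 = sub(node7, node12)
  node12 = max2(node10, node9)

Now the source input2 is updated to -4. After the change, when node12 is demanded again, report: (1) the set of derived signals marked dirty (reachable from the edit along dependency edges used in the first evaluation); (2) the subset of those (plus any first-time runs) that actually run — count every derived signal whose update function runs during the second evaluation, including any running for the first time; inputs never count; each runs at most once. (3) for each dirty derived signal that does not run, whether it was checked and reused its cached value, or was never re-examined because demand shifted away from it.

The edit dirties: node1, node2, node3, node4, node5, node7, node9, node10, node12.
9 derived signals run: node1, node2, node3, node4, node5, node7, node9, node10, node12.
No dirty derived signal escaped a run.

First demand of the output computes:
  node1 = neg(-5) = 5
  node2 = neg(5) = -5
  node3 = sub(-5, -5) = 0
  node4 = min2(-5, 5) = -5
  node5 = sub(-5, 0) = -5
  node7 = min2(-5, -5) = -5
  node9 = add(-5, -5) = -10
  node10 = mul(5, -5) = -25
  node12 = max2(-25, -10) = -10

After the edit, cleaning proceeds:
  node1: a read changed (input2 -5->-4) — executes, giving 4.
  node2: a read changed (node1 5->4) — executes, giving -4.
  node3: a read changed (node2 -5->-4; input2 -5->-4) — executes, giving 0 — identical to its old value.
  node4: a read changed (input2 -5->-4; node1 5->4) — executes, giving -4.
  node5: a read changed (node2 -5->-4) — executes, giving -4.
  node7: a read changed (node4 -5->-4; node5 -5->-4) — executes, giving -4.
  node9: a read changed (node7 -5->-4; node2 -5->-4) — executes, giving -8.
  node10: a read changed (node1 5->4; node4 -5->-4) — executes, giving -16.
  node12: a read changed (node10 -25->-16; node9 -10->-8) — executes, giving -8.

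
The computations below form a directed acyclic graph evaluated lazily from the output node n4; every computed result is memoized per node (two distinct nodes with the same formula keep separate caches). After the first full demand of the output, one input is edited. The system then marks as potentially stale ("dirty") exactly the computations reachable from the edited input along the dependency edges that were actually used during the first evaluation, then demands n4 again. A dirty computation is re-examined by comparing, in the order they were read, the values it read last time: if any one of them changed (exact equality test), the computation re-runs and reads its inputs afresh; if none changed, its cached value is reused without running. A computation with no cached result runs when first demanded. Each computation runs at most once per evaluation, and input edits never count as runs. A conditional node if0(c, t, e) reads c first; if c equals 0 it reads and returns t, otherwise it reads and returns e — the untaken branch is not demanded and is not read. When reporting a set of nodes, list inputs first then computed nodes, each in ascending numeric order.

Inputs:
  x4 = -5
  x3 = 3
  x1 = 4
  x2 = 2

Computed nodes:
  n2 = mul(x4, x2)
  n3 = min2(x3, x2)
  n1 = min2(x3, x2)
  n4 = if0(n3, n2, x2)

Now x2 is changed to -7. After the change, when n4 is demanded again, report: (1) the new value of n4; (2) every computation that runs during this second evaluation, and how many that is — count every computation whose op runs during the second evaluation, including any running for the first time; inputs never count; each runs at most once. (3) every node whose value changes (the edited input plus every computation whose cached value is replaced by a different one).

First demand of the output computes:
  n3 = min2(3, 2) = 2
  n4 = if0(n3=2 -> else branch x2) = 2

After the edit, cleaning proceeds:
  n3: a read changed (x2 2->-7) — executes, giving -7.
  n4: a read changed (n3 2->-7; x2 2->-7) — executes, giving -7.

Demanding n4 again yields -7.
2 computations run: n3, n4.
The nodes whose values change: x2, n3, n4.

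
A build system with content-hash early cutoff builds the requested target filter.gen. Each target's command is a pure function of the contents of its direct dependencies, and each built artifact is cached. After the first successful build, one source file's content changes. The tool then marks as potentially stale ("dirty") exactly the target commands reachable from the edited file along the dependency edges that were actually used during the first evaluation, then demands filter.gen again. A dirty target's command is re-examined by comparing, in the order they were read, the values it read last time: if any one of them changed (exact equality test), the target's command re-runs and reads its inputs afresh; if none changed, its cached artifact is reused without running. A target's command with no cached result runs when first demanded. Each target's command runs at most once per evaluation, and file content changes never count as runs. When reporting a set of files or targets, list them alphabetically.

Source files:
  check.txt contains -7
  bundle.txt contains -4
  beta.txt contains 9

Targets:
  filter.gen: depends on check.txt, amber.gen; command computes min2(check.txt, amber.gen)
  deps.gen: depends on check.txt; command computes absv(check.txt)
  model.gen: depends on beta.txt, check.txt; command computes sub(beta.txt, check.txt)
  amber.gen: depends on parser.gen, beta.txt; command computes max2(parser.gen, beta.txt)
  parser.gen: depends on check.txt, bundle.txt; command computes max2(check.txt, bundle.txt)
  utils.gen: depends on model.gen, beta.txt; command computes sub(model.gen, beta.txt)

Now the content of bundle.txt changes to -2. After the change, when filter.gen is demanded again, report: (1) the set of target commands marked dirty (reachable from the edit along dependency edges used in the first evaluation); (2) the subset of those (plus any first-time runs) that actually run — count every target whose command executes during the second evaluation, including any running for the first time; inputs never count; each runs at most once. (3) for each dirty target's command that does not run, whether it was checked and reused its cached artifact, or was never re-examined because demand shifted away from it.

Marked dirty: amber.gen, filter.gen, parser.gen.
Target commands that run: amber.gen, parser.gen — 2 in total.
Checked but reused from cache: filter.gen.
Key observation: the change is absorbed at amber.gen — it re-runs but produces the same value, and the output's value is unchanged.

First evaluation (everything demanded from the output):
  parser.gen = max2(-7, -4) = -4
  amber.gen = max2(-4, 9) = 9
  filter.gen = min2(-7, 9) = -7

Propagation after the edit:
  parser.gen: runs — bundle.txt -4->-2; result -2.
  amber.gen: runs — parser.gen -4->-2; result 9 (same value as before).
  filter.gen: checked — values it read are unchanged (check.txt unchanged, amber.gen unchanged); reused cached -7 without running.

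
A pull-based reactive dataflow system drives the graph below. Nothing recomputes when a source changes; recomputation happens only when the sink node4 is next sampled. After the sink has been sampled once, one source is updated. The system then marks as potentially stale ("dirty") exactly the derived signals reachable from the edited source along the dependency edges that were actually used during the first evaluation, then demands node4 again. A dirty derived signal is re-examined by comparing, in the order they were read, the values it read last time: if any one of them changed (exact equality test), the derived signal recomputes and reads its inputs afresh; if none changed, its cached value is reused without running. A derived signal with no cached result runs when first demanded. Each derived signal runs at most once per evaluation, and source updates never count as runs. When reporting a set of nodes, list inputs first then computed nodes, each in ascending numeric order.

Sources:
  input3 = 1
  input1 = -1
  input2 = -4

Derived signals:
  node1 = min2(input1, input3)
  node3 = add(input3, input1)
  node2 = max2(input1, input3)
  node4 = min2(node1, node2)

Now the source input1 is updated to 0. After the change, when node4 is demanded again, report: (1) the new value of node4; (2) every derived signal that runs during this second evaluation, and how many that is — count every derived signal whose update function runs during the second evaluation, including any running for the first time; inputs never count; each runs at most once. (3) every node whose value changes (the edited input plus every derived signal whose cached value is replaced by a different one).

New value of node4: 0.
Derived signals that run: node1, node2, node4 — 3 in total.
Values that change: input1, node1, node4.

First evaluation (everything demanded from the output):
  node1 = min2(-1, 1) = -1
  node2 = max2(-1, 1) = 1
  node4 = min2(-1, 1) = -1

Propagation after the edit:
  node1: runs — input1 -1->0; result 0.
  node2: runs — input1 -1->0; result 1 (same value as before).
  node4: runs — node1 -1->0; result 0.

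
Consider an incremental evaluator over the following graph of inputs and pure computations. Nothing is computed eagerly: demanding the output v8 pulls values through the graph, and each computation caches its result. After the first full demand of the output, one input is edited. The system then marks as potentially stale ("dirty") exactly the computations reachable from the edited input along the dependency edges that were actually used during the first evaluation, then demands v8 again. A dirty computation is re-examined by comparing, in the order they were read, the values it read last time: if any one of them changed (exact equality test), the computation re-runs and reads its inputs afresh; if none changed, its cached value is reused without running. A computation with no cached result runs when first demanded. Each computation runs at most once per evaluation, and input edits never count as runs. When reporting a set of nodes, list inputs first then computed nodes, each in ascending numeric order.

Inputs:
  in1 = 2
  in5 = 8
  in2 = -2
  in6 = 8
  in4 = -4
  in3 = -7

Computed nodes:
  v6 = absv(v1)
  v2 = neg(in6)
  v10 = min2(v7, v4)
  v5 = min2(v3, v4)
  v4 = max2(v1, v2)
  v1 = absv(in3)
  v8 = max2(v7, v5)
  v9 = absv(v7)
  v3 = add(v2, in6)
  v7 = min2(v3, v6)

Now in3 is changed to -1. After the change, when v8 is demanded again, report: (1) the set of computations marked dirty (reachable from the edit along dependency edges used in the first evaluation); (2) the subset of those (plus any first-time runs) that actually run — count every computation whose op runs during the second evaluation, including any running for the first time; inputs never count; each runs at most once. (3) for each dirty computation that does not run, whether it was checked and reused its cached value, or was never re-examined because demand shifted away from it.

Initial pass — values computed on the first demand:
  v1 = absv(-7) = 7
  v2 = neg(8) = -8
  v3 = add(-8, 8) = 0
  v4 = max2(7, -8) = 7
  v5 = min2(0, 7) = 0
  v6 = absv(7) = 7
  v7 = min2(0, 7) = 0
  v8 = max2(0, 0) = 0

Second demand — change propagation:
  v1: re-runs because in3 -7->-1; new result 1.
  v4: re-runs because v1 7->1; new result 1.
  v5: re-runs because v4 7->1; new result 0 (unchanged).
  v6: re-runs because v1 7->1; new result 1.
  v7: re-runs because v6 7->1; new result 0 (unchanged).
  v8: re-examined; everything it read last time is the same (v7 unchanged, v5 unchanged) — cache 0 kept, no run.

The important point: at v8 every value read last time is unchanged, so the dirty flag clears without a run.

Dirty set: v1, v4, v5, v6, v7, v8.
Run set: v1, v4, v5, v6, v7 (5 run).
Re-examined without running (cache reused): v8.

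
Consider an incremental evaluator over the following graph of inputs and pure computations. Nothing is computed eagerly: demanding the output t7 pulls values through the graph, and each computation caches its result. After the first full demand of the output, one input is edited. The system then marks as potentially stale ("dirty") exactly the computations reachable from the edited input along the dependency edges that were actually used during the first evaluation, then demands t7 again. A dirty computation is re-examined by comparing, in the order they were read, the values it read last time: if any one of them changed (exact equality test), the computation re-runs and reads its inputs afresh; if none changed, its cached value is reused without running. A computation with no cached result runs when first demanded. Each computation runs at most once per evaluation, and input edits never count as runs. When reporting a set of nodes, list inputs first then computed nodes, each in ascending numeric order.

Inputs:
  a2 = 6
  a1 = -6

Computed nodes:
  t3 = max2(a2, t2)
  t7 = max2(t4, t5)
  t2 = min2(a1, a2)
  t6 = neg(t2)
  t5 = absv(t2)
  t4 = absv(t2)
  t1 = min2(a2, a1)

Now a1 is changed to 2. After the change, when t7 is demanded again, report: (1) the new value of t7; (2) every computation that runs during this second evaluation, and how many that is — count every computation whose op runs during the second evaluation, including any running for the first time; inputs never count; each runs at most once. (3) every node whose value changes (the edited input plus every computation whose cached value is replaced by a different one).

t7 now evaluates to 2.
Run set: t2, t4, t5, t7 (4 run).
Changed values: a1, t2, t4, t5, t7.

Initial pass — values computed on the first demand:
  t2 = min2(-6, 6) = -6
  t4 = absv(-6) = 6
  t5 = absv(-6) = 6
  t7 = max2(6, 6) = 6

Second demand — change propagation:
  t2: re-runs because a1 -6->2; new result 2.
  t4: re-runs because t2 -6->2; new result 2.
  t5: re-runs because t2 -6->2; new result 2.
  t7: re-runs because t4 6->2; t5 6->2; new result 2.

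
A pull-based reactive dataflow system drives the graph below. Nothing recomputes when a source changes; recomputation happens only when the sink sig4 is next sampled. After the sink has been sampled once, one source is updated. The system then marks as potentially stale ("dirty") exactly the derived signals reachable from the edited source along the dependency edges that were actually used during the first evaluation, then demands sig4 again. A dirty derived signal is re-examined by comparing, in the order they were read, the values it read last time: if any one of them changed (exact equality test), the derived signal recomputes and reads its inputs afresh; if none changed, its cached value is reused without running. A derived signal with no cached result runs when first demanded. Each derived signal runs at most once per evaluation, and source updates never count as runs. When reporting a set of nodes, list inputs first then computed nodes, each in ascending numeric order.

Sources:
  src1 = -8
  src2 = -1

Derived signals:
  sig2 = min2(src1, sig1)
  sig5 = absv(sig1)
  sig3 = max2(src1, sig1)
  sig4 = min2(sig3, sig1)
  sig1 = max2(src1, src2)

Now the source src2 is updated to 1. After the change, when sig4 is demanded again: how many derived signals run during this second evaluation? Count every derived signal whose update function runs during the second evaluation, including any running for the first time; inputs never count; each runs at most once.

Derived signals that run: sig1, sig3, sig4 — 3 in total.

First evaluation (everything demanded from the output):
  sig1 = max2(-8, -1) = -1
  sig3 = max2(-8, -1) = -1
  sig4 = min2(-1, -1) = -1

Propagation after the edit:
  sig1: runs — src2 -1->1; result 1.
  sig3: runs — sig1 -1->1; result 1.
  sig4: runs — sig3 -1->1; sig1 -1->1; result 1.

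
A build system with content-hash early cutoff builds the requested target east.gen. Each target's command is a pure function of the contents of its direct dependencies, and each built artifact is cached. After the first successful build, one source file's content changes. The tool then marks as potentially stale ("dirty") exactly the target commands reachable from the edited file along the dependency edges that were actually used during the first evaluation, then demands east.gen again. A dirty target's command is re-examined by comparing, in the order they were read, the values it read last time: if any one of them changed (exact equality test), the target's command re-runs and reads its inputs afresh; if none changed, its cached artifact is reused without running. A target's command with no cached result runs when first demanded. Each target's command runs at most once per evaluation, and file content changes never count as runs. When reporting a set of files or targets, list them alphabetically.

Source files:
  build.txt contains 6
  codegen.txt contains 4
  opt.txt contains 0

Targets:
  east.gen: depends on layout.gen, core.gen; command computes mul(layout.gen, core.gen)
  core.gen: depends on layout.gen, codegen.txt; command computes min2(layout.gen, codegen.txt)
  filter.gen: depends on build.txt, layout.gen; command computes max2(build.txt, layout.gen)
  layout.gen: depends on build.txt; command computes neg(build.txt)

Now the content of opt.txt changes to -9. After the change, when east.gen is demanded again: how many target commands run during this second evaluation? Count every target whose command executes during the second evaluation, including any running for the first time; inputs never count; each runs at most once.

Target commands that run: none — 0 in total.
Key observation: opt.txt is never demanded by the output, so the edit triggers no recomputation at all.

First evaluation (everything demanded from the output):
  layout.gen = neg(6) = -6
  core.gen = min2(-6, 4) = -6
  east.gen = mul(-6, -6) = 36

Propagation after the edit:
  opt.txt feeds no computation that the output demands — nothing is marked dirty and nothing runs.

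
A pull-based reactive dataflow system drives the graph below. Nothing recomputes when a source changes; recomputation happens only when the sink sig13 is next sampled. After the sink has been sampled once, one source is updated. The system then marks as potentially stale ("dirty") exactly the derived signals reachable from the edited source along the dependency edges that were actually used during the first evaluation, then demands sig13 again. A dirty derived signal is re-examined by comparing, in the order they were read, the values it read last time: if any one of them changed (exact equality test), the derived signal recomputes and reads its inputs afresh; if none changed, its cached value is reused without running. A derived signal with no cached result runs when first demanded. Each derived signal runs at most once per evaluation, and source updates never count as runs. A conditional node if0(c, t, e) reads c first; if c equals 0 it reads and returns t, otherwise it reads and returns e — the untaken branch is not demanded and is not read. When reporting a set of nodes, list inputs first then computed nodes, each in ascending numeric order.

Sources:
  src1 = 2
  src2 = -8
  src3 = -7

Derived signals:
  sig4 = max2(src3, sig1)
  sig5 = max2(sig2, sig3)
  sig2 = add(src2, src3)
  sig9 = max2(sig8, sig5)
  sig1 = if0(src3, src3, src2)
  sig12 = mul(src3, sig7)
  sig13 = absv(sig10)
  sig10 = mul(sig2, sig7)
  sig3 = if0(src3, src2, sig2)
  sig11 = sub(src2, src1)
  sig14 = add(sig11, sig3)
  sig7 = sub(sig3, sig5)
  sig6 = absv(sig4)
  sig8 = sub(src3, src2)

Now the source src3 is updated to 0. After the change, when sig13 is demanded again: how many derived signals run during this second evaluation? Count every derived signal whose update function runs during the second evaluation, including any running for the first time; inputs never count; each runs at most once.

Derived signals that run: sig2, sig3, sig5, sig7, sig10 — 5 in total.
Key observation: the cutoff stops propagation at sig13 — its inputs' values are unchanged, so it reuses its cache.

First evaluation (everything demanded from the output):
  sig2 = add(-8, -7) = -15
  sig3 = if0(src3=-7 -> else branch sig2) = -15
  sig5 = max2(-15, -15) = -15
  sig7 = sub(-15, -15) = 0
  sig10 = mul(-15, 0) = 0
  sig13 = absv(0) = 0

Propagation after the edit:
  sig2: runs — src3 -7->0; result -8.
  sig3: runs — src3 -7->0; sig2 -15->-8; result -8.
  sig5: runs — sig2 -15->-8; sig3 -15->-8; result -8.
  sig7: runs — sig3 -15->-8; sig5 -15->-8; result 0 (same value as before).
  sig10: runs — sig2 -15->-8; result 0 (same value as before).
  sig13: checked — values it read are unchanged (sig10 unchanged); reused cached 0 without running.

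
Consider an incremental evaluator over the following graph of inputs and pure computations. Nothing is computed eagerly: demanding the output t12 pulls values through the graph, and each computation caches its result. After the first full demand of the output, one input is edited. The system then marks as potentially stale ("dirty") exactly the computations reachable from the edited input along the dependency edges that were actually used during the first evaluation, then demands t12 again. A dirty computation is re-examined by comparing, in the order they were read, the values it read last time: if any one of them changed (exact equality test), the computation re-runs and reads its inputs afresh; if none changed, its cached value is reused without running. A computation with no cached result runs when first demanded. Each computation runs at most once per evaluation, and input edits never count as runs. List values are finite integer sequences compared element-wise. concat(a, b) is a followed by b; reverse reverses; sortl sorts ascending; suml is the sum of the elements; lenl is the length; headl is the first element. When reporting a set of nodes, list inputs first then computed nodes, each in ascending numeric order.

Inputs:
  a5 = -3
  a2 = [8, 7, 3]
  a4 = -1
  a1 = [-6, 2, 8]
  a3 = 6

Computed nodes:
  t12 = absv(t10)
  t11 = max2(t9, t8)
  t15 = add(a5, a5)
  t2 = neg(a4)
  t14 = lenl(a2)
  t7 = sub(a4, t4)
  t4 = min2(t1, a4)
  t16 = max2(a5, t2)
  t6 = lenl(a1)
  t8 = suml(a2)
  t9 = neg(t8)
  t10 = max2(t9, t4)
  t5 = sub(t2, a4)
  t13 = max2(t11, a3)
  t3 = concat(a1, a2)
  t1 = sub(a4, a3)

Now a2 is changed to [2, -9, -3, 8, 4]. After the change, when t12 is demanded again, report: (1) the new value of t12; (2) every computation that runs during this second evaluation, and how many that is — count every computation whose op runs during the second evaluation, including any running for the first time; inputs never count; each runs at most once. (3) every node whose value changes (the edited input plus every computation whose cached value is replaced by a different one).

Initial pass — values computed on the first demand:
  t1 = sub(-1, 6) = -7
  t4 = min2(-7, -1) = -7
  t8 = suml([8, 7, 3]) = 18
  t9 = neg(18) = -18
  t10 = max2(-18, -7) = -7
  t12 = absv(-7) = 7

Second demand — change propagation:
  t8: re-runs because a2 [8, 7, 3]->[2, -9, -3, 8, 4]; new result 2.
  t9: re-runs because t8 18->2; new result -2.
  t10: re-runs because t9 -18->-2; new result -2.
  t12: re-runs because t10 -7->-2; new result 2.

t12 now evaluates to 2.
Run set: t8, t9, t10, t12 (4 run).
Changed values: a2, t8, t9, t10, t12.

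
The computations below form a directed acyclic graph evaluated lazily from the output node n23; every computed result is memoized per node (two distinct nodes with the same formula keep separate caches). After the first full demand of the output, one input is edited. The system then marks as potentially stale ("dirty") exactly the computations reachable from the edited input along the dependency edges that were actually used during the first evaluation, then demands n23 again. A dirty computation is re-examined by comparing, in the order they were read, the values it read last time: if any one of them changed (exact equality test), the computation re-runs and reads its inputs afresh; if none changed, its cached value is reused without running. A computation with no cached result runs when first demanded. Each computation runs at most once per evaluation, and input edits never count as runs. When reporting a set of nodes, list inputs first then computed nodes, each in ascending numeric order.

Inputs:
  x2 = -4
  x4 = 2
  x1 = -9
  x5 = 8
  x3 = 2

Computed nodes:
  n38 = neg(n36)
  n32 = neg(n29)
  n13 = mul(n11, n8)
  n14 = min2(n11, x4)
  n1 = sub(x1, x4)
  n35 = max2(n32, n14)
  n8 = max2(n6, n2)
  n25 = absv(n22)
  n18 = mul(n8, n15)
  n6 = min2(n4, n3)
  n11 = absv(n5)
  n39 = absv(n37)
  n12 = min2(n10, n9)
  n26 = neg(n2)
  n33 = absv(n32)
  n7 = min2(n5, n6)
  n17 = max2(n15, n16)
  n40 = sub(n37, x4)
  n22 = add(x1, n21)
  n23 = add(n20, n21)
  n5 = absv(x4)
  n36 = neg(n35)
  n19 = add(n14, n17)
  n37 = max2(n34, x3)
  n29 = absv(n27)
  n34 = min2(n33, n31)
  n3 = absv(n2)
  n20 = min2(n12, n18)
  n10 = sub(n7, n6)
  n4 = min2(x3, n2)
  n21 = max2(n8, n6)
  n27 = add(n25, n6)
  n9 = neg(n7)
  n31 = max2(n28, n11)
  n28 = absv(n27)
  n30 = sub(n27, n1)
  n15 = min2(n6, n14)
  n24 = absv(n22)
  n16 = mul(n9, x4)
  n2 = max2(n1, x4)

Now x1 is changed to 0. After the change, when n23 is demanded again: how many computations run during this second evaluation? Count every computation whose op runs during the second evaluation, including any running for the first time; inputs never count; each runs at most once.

2 computations run: n1, n2.
Note the absorption at n2: it re-runs yet its value is the same, leaving the output's value untouched.

First demand of the output computes:
  n1 = sub(-9, 2) = -11
  n2 = max2(-11, 2) = 2
  n3 = absv(2) = 2
  n4 = min2(2, 2) = 2
  n5 = absv(2) = 2
  n6 = min2(2, 2) = 2
  n7 = min2(2, 2) = 2
  n8 = max2(2, 2) = 2
  n9 = neg(2) = -2
  n10 = sub(2, 2) = 0
  n11 = absv(2) = 2
  n12 = min2(0, -2) = -2
  n14 = min2(2, 2) = 2
  n15 = min2(2, 2) = 2
  n18 = mul(2, 2) = 4
  n20 = min2(-2, 4) = -2
  n21 = max2(2, 2) = 2
  n23 = add(-2, 2) = 0

After the edit, cleaning proceeds:
  n1: a read changed (x1 -9->0) — executes, giving -2.
  n2: a read changed (n1 -11->-2) — executes, giving 2 — identical to its old value.
  n3: dirty, but its reads are unchanged (n2 unchanged); cached 2 stands.
  n4: dirty, but its reads are unchanged (x3 unchanged, n2 unchanged); cached 2 stands.
  n6: dirty, but its reads are unchanged (n4 unchanged, n3 unchanged); cached 2 stands.
  n7: dirty, but its reads are unchanged (n5 unchanged, n6 unchanged); cached 2 stands.
  n8: dirty, but its reads are unchanged (n6 unchanged, n2 unchanged); cached 2 stands.
  n9: dirty, but its reads are unchanged (n7 unchanged); cached -2 stands.
  n10: dirty, but its reads are unchanged (n7 unchanged, n6 unchanged); cached 0 stands.
  n12: dirty, but its reads are unchanged (n10 unchanged, n9 unchanged); cached -2 stands.
  n15: dirty, but its reads are unchanged (n6 unchanged, n14 unchanged); cached 2 stands.
  n18: dirty, but its reads are unchanged (n8 unchanged, n15 unchanged); cached 4 stands.
  n20: dirty, but its reads are unchanged (n12 unchanged, n18 unchanged); cached -2 stands.
  n21: dirty, but its reads are unchanged (n8 unchanged, n6 unchanged); cached 2 stands.
  n23: dirty, but its reads are unchanged (n20 unchanged, n21 unchanged); cached 0 stands.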